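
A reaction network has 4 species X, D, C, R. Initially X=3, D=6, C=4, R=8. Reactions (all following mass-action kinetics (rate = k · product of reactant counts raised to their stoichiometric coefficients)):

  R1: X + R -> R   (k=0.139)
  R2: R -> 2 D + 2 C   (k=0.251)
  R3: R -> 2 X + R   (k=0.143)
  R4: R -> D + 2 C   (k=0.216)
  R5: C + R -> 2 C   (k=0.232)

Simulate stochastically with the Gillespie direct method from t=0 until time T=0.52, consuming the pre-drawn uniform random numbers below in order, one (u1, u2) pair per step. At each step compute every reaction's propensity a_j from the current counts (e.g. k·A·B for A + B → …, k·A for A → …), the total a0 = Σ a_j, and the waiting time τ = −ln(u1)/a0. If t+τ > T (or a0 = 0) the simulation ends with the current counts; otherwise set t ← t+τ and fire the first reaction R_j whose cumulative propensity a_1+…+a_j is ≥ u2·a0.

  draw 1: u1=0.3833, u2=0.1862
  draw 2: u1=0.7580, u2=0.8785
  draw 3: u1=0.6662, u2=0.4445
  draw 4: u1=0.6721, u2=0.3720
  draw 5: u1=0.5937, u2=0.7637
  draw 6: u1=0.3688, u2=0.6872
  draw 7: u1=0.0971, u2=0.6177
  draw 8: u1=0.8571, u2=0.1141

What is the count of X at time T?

t=0.000: X=3 D=6 C=4 R=8
Draw 1: a1=3.336, a2=2.008, a3=1.144, a4=1.728, a5=7.424, a0=15.640; τ=−ln(0.3833)/15.640=0.061 → t=0.061; u2·a0=0.1862·15.640=2.912 ≤ a1=3.336 → R1 fires; X=2 D=6 C=4 R=8
Draw 2: a1=2.224, a2=2.008, a3=1.144, a4=1.728, a5=7.424, a0=14.528; τ=−ln(0.7580)/14.528=0.019 → t=0.080; u2·a0=0.8785·14.528=12.763; a1+…+a4=7.104 < 12.763 ≤ a1+…+a5=14.528 → R5 fires; X=2 D=6 C=5 R=7
Draw 3: a1=1.946, a2=1.757, a3=1.001, a4=1.512, a5=8.120, a0=14.336; τ=−ln(0.6662)/14.336=0.028 → t=0.109; u2·a0=0.4445·14.336=6.372; a1+…+a4=6.216 < 6.372 ≤ a1+…+a5=14.336 → R5 fires; X=2 D=6 C=6 R=6
Draw 4: a1=1.668, a2=1.506, a3=0.858, a4=1.296, a5=8.352, a0=13.680; τ=−ln(0.6721)/13.680=0.029 → t=0.138; u2·a0=0.3720·13.680=5.089; a1+…+a3=4.032 < 5.089 ≤ a1+…+a4=5.328 → R4 fires; X=2 D=7 C=8 R=5
Draw 5: a1=1.390, a2=1.255, a3=0.715, a4=1.080, a5=9.280, a0=13.720; τ=−ln(0.5937)/13.720=0.038 → t=0.176; u2·a0=0.7637·13.720=10.478; a1+…+a4=4.440 < 10.478 ≤ a1+…+a5=13.720 → R5 fires; X=2 D=7 C=9 R=4
Draw 6: a1=1.112, a2=1.004, a3=0.572, a4=0.864, a5=8.352, a0=11.904; τ=−ln(0.3688)/11.904=0.084 → t=0.260; u2·a0=0.6872·11.904=8.180; a1+…+a4=3.552 < 8.180 ≤ a1+…+a5=11.904 → R5 fires; X=2 D=7 C=10 R=3
Draw 7: a1=0.834, a2=0.753, a3=0.429, a4=0.648, a5=6.960, a0=9.624; τ=−ln(0.0971)/9.624=0.242 → t=0.502; u2·a0=0.6177·9.624=5.945; a1+…+a4=2.664 < 5.945 ≤ a1+…+a5=9.624 → R5 fires; X=2 D=7 C=11 R=2
Draw 8: a1=0.556, a2=0.502, a3=0.286, a4=0.432, a5=5.104, a0=6.880; τ=−ln(0.8571)/6.880=0.022 → t=0.524 > T=0.52: stop.
Read off X at T=0.52: 2

X at T = 2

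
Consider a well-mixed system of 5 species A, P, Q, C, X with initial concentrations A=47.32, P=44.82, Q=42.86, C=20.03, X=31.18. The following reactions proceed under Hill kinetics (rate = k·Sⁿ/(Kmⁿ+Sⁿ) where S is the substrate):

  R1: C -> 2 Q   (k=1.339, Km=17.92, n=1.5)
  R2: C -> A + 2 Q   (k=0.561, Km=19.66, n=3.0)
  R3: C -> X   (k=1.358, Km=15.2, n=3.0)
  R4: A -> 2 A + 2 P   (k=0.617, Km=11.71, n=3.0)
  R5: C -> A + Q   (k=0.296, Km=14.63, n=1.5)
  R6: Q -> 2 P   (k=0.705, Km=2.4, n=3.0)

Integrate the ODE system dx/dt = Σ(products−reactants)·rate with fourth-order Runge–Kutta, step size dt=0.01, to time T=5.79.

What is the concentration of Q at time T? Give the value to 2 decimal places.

RK4 with dt=0.01: 579 steps to T=5.79. Trajectory (selected grid times):
t=0.00: A=47.32 P=44.82 Q=42.86 C=20.03 X=31.18
t=0.64: A=48.00 P=46.50 Q=43.78 C=18.70 X=31.77
t=1.29: A=48.66 P=48.21 Q=44.63 C=17.44 X=32.32
t=1.93: A=49.30 P=49.89 Q=45.38 C=16.29 X=32.82
t=2.57: A=49.91 P=51.57 Q=46.04 C=15.22 X=33.28
t=3.22: A=50.51 P=53.28 Q=46.64 C=14.23 X=33.70
t=3.86: A=51.08 P=54.96 Q=47.15 C=13.33 X=34.07
t=4.50: A=51.64 P=56.64 Q=47.60 C=12.51 X=34.40
t=5.15: A=52.19 P=58.35 Q=47.98 C=11.75 X=34.69
t=5.79: A=52.71 P=60.04 Q=48.30 C=11.06 X=34.95
Read off Q at T=5.79: 48.30

Q at T = 48.30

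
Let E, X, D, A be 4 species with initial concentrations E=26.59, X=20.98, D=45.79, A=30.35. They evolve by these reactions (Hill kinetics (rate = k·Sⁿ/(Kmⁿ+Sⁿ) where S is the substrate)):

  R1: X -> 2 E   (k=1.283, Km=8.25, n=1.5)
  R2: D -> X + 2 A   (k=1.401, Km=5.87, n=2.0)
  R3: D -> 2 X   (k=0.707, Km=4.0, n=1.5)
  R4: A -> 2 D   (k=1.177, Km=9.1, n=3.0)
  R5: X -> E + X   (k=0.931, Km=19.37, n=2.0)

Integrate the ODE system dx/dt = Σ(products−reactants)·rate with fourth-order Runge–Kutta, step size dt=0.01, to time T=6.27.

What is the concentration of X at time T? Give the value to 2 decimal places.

X at T = 31.46

RK4 with dt=0.01: 627 steps to T=6.27. Trajectory (selected grid times):
t=0.00: E=26.59 X=20.98 D=45.79 A=30.35
t=0.70: E=28.40 X=22.18 D=45.95 A=31.48
t=1.39: E=30.23 X=23.36 D=46.11 A=32.58
t=2.09: E=32.12 X=24.54 D=46.28 A=33.71
t=2.79: E=34.04 X=25.72 D=46.45 A=34.83
t=3.48: E=35.96 X=26.87 D=46.62 A=35.93
t=4.18: E=37.94 X=28.03 D=46.79 A=37.05
t=4.88: E=39.94 X=29.18 D=46.97 A=38.17
t=5.57: E=41.94 X=30.31 D=47.14 A=39.27
t=6.27: E=43.98 X=31.46 D=47.32 A=40.39
Read off X at T=6.27: 31.46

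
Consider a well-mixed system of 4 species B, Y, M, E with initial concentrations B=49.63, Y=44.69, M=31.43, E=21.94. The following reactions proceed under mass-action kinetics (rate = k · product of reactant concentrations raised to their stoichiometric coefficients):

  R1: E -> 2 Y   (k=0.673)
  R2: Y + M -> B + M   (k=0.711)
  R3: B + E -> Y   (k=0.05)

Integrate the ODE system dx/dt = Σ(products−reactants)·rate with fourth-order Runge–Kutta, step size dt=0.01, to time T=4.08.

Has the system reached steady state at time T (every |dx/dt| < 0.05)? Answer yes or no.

Steady state at T: yes

RK4 with dt=0.01: 408 steps to T=4.08. Trajectory (selected grid times):
t=0.00: B=49.63 Y=44.69 M=31.43 E=21.94
t=0.45: B=98.96 Y=0.78 M=31.43 E=2.07
t=0.91: B=100.13 Y=0.06 M=31.43 E=0.15
t=1.36: B=100.22 Y=0.00 M=31.43 E=0.01
t=1.81: B=100.23 Y=0.00 M=31.43 E=0.00
t=2.27: B=100.23 Y=0.00 M=31.43 E=0.00
t=2.72: B=100.23 Y=0.00 M=31.43 E=0.00
t=3.17: B=100.23 Y=0.00 M=31.43 E=0.00
t=3.63: B=100.23 Y=0.00 M=31.43 E=0.00
t=4.08: B=100.23 Y=0.00 M=31.43 E=0.00
Rates at T: R1=0.0000, R2=0.0000, R3=0.0000
dx/dt at T (Σ net stoichiometry × rate): B=+0.0000, Y=-0.0000, M=+0.0000, E=-0.0000
Largest |dx/dt| is |-0.0000| (E) < 0.05 → steady.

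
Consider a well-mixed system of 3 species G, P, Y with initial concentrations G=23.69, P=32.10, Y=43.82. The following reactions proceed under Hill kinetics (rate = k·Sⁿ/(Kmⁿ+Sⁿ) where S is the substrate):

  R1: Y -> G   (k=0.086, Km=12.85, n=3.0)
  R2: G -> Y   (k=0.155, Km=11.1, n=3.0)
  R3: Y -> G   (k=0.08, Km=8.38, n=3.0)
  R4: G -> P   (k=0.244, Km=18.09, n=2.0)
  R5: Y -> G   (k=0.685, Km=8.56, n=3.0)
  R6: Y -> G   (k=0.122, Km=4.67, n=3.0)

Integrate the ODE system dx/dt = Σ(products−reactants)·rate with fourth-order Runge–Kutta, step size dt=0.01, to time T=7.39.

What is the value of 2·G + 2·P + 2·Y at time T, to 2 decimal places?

Check how each reaction changes W = 2·G + 2·P + 2·Y (weight of products minus weight of reactants):
R1: Y -> G: (2·1) − (2·1) = 2 − 2 = 0
R2: G -> Y: (2·1) − (2·1) = 2 − 2 = 0
R3: Y -> G: (2·1) − (2·1) = 2 − 2 = 0
R4: G -> P: (2·1) − (2·1) = 2 − 2 = 0
R5: Y -> G: (2·1) − (2·1) = 2 − 2 = 0
R6: Y -> G: (2·1) − (2·1) = 2 − 2 = 0
Every reaction leaves W unchanged, so W is conserved and no simulation is needed: W(T) = W(0) = 2·23.69 + 2·32.10 + 2·43.82 = 199.22

Value at T = 199.22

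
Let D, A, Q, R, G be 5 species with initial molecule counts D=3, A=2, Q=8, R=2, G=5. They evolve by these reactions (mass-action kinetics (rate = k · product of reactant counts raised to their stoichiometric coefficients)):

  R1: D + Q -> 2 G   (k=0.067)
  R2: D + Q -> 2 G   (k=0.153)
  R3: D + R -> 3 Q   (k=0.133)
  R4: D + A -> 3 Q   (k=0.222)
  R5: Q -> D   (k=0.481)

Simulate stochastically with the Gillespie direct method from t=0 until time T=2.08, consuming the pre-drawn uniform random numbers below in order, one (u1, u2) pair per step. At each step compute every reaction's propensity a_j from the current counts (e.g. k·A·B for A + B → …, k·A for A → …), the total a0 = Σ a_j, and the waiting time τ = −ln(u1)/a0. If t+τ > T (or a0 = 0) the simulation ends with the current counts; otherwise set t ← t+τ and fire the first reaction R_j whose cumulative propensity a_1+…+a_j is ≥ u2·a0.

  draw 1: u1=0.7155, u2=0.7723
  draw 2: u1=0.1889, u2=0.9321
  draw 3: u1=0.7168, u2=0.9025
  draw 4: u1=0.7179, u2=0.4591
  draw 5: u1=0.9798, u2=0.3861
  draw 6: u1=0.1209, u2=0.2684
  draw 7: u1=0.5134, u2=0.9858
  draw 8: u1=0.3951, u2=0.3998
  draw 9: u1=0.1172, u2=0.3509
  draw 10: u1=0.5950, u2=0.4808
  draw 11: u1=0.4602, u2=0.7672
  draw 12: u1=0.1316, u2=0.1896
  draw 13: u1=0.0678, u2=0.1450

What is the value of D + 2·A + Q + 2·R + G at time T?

Value at T = 24

Check how each reaction changes W = D + 2·A + Q + 2·R + G (weight of products minus weight of reactants):
R1: D + Q -> 2 G: (1·2) − (1·1 + 1·1) = 2 − 2 = 0
R2: D + Q -> 2 G: (1·2) − (1·1 + 1·1) = 2 − 2 = 0
R3: D + R -> 3 Q: (1·3) − (1·1 + 2·1) = 3 − 3 = 0
R4: D + A -> 3 Q: (1·3) − (1·1 + 2·1) = 3 − 3 = 0
R5: Q -> D: (1·1) − (1·1) = 1 − 1 = 0
Every reaction leaves W unchanged, so W is conserved and no simulation is needed: W(T) = W(0) = 3 + 2·2 + 8 + 2·2 + 5 = 24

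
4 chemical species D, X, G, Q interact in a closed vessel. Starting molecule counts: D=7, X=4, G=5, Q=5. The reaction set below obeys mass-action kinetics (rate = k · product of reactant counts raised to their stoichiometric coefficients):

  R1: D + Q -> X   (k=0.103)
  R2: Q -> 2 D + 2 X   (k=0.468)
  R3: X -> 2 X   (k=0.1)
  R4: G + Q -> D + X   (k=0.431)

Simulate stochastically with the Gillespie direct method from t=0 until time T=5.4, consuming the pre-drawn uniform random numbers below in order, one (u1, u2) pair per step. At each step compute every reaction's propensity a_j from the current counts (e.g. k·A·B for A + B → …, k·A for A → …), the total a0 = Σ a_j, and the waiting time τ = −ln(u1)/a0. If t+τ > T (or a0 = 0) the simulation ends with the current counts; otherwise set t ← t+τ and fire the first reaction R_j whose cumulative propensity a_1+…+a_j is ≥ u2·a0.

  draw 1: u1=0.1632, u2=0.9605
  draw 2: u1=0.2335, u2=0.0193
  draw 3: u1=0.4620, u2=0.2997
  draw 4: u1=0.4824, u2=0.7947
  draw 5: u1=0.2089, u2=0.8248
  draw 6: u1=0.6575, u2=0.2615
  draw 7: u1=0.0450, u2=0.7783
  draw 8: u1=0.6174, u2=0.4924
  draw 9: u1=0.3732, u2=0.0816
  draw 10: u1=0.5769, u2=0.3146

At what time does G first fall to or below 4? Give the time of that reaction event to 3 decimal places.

Threshold first reached at t = 0.106

t=0.000: D=7 X=4 G=5 Q=5
Draw 1: a1=3.605, a2=2.340, a3=0.400, a4=10.775, a0=17.120; τ=−ln(0.1632)/17.120=0.106 → t=0.106; u2·a0=0.9605·17.120=16.444; a1+…+a3=6.345 < 16.444 ≤ a1+…+a4=17.120 → R4 fires; D=8 X=5 G=4 Q=4
Draw 2: a1=3.296, a2=1.872, a3=0.500, a4=6.896, a0=12.564; τ=−ln(0.2335)/12.564=0.116 → t=0.222; u2·a0=0.0193·12.564=0.242 ≤ a1=3.296 → R1 fires; D=7 X=6 G=4 Q=3
Draw 3: a1=2.163, a2=1.404, a3=0.600, a4=5.172, a0=9.339; τ=−ln(0.4620)/9.339=0.083 → t=0.304; u2·a0=0.2997·9.339=2.799; a1=2.163 < 2.799 ≤ a1+a2=3.567 → R2 fires; D=9 X=8 G=4 Q=2
Draw 4: a1=1.854, a2=0.936, a3=0.800, a4=3.448, a0=7.038; τ=−ln(0.4824)/7.038=0.104 → t=0.408; u2·a0=0.7947·7.038=5.593; a1+…+a3=3.590 < 5.593 ≤ a1+…+a4=7.038 → R4 fires; D=10 X=9 G=3 Q=1
Draw 5: a1=1.030, a2=0.468, a3=0.900, a4=1.293, a0=3.691; τ=−ln(0.2089)/3.691=0.424 → t=0.832; u2·a0=0.8248·3.691=3.044; a1+…+a3=2.398 < 3.044 ≤ a1+…+a4=3.691 → R4 fires; D=11 X=10 G=2 Q=0
Draw 6: a1=0.000, a2=0.000, a3=1.000, a4=0.000, a0=1.000; τ=−ln(0.6575)/1.000=0.419 → t=1.251; u2·a0=0.2615·1.000=0.262; a1+a2=0.000 < 0.262 ≤ a1+…+a3=1.000 → R3 fires; D=11 X=11 G=2 Q=0
Draw 7: a1=0.000, a2=0.000, a3=1.100, a4=0.000, a0=1.100; τ=−ln(0.0450)/1.100=2.819 → t=4.071; u2·a0=0.7783·1.100=0.856; a1+a2=0.000 < 0.856 ≤ a1+…+a3=1.100 → R3 fires; D=11 X=12 G=2 Q=0
Draw 8: a1=0.000, a2=0.000, a3=1.200, a4=0.000, a0=1.200; τ=−ln(0.6174)/1.200=0.402 → t=4.473; u2·a0=0.4924·1.200=0.591; a1+a2=0.000 < 0.591 ≤ a1+…+a3=1.200 → R3 fires; D=11 X=13 G=2 Q=0
Draw 9: a1=0.000, a2=0.000, a3=1.300, a4=0.000, a0=1.300; τ=−ln(0.3732)/1.300=0.758 → t=5.231; u2·a0=0.0816·1.300=0.106; a1+a2=0.000 < 0.106 ≤ a1+…+a3=1.300 → R3 fires; D=11 X=14 G=2 Q=0
Draw 10: a1=0.000, a2=0.000, a3=1.400, a4=0.000, a0=1.400; τ=−ln(0.5769)/1.400=0.393 → t=5.624 > T=5.4: stop.
G first becomes ≤ 4 when it reaches 4 at the event at t=0.106.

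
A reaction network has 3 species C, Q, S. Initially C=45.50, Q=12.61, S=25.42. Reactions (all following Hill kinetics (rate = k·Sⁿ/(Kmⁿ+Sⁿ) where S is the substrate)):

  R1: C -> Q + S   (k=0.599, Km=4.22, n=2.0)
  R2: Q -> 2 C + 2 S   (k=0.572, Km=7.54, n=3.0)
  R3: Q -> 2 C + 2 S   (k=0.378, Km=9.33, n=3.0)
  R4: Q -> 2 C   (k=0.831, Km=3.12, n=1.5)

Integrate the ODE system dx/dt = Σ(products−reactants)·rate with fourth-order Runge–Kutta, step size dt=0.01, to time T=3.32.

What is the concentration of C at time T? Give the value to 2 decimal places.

C at T = 52.82

RK4 with dt=0.01: 332 steps to T=3.32. Trajectory (selected grid times):
t=0.00: C=45.50 Q=12.61 S=25.42
t=0.37: C=46.37 Q=12.29 S=26.18
t=0.74: C=47.23 Q=11.97 S=26.94
t=1.11: C=48.07 Q=11.65 S=27.68
t=1.48: C=48.90 Q=11.35 S=28.41
t=1.84: C=49.70 Q=11.06 S=29.11
t=2.21: C=50.50 Q=10.77 S=29.82
t=2.58: C=51.29 Q=10.48 S=30.52
t=2.95: C=52.07 Q=10.20 S=31.21
t=3.32: C=52.82 Q=9.94 S=31.88
Read off C at T=3.32: 52.82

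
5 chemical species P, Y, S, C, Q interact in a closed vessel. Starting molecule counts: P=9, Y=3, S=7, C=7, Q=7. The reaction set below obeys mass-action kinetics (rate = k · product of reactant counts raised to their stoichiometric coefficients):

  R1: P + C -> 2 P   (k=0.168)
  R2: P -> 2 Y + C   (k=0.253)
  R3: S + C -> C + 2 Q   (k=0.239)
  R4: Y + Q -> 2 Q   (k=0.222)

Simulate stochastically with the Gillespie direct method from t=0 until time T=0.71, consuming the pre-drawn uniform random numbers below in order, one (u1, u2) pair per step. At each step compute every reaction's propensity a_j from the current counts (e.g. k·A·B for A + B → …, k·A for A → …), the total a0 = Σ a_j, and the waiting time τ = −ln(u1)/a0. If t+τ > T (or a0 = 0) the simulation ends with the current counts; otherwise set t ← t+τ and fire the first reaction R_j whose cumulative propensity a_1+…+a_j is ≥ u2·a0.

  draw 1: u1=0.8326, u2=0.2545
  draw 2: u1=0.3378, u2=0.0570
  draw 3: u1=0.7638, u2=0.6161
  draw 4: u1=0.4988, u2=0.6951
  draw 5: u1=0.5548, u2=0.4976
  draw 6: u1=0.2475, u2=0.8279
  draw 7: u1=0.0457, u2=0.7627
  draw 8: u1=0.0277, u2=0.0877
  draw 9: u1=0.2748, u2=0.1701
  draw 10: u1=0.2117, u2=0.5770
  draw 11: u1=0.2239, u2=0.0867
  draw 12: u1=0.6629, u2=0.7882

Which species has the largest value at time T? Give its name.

Dominant species at T: Q

t=0.000: P=9 Y=3 S=7 C=7 Q=7
Draw 1: a1=10.584, a2=2.277, a3=11.711, a4=4.662, a0=29.234; τ=−ln(0.8326)/29.234=0.006 → t=0.006; u2·a0=0.2545·29.234=7.440 ≤ a1=10.584 → R1 fires; P=10 Y=3 S=7 C=6 Q=7
Draw 2: a1=10.080, a2=2.530, a3=10.038, a4=4.662, a0=27.310; τ=−ln(0.3378)/27.310=0.040 → t=0.046; u2·a0=0.0570·27.310=1.557 ≤ a1=10.080 → R1 fires; P=11 Y=3 S=7 C=5 Q=7
Draw 3: a1=9.240, a2=2.783, a3=8.365, a4=4.662, a0=25.050; τ=−ln(0.7638)/25.050=0.011 → t=0.057; u2·a0=0.6161·25.050=15.433; a1+a2=12.023 < 15.433 ≤ a1+…+a3=20.388 → R3 fires; P=11 Y=3 S=6 C=5 Q=9
Draw 4: a1=9.240, a2=2.783, a3=7.170, a4=5.994, a0=25.187; τ=−ln(0.4988)/25.187=0.028 → t=0.084; u2·a0=0.6951·25.187=17.507; a1+a2=12.023 < 17.507 ≤ a1+…+a3=19.193 → R3 fires; P=11 Y=3 S=5 C=5 Q=11
Draw 5: a1=9.240, a2=2.783, a3=5.975, a4=7.326, a0=25.324; τ=−ln(0.5548)/25.324=0.023 → t=0.108; u2·a0=0.4976·25.324=12.601; a1+a2=12.023 < 12.601 ≤ a1+…+a3=17.998 → R3 fires; P=11 Y=3 S=4 C=5 Q=13
Draw 6: a1=9.240, a2=2.783, a3=4.780, a4=8.658, a0=25.461; τ=−ln(0.2475)/25.461=0.055 → t=0.162; u2·a0=0.8279·25.461=21.079; a1+…+a3=16.803 < 21.079 ≤ a1+…+a4=25.461 → R4 fires; P=11 Y=2 S=4 C=5 Q=14
Draw 7: a1=9.240, a2=2.783, a3=4.780, a4=6.216, a0=23.019; τ=−ln(0.0457)/23.019=0.134 → t=0.297; u2·a0=0.7627·23.019=17.557; a1+…+a3=16.803 < 17.557 ≤ a1+…+a4=23.019 → R4 fires; P=11 Y=1 S=4 C=5 Q=15
Draw 8: a1=9.240, a2=2.783, a3=4.780, a4=3.330, a0=20.133; τ=−ln(0.0277)/20.133=0.178 → t=0.475; u2·a0=0.0877·20.133=1.766 ≤ a1=9.240 → R1 fires; P=12 Y=1 S=4 C=4 Q=15
Draw 9: a1=8.064, a2=3.036, a3=3.824, a4=3.330, a0=18.254; τ=−ln(0.2748)/18.254=0.071 → t=0.545; u2·a0=0.1701·18.254=3.105 ≤ a1=8.064 → R1 fires; P=13 Y=1 S=4 C=3 Q=15
Draw 10: a1=6.552, a2=3.289, a3=2.868, a4=3.330, a0=16.039; τ=−ln(0.2117)/16.039=0.097 → t=0.642; u2·a0=0.5770·16.039=9.255; a1=6.552 < 9.255 ≤ a1+a2=9.841 → R2 fires; P=12 Y=3 S=4 C=4 Q=15
Draw 11: a1=8.064, a2=3.036, a3=3.824, a4=9.990, a0=24.914; τ=−ln(0.2239)/24.914=0.060 → t=0.702; u2·a0=0.0867·24.914=2.160 ≤ a1=8.064 → R1 fires; P=13 Y=3 S=4 C=3 Q=15
Draw 12: a1=6.552, a2=3.289, a3=2.868, a4=9.990, a0=22.699; τ=−ln(0.6629)/22.699=0.018 → t=0.720 > T=0.71: stop.
At T=0.71: P=13 Y=3 S=4 C=3 Q=15; the largest is Q.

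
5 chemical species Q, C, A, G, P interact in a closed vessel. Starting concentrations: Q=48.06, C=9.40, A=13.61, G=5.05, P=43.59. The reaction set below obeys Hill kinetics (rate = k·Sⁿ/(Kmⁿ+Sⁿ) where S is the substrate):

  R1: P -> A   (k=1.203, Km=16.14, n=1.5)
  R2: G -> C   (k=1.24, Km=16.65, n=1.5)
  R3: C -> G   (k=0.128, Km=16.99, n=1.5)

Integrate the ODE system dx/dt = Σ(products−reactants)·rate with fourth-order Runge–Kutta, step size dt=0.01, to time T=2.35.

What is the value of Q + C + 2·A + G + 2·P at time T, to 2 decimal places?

Value at T = 176.91

Check how each reaction changes W = Q + C + 2·A + G + 2·P (weight of products minus weight of reactants):
R1: P -> A: (2·1) − (2·1) = 2 − 2 = 0
R2: G -> C: (1·1) − (1·1) = 1 − 1 = 0
R3: C -> G: (1·1) − (1·1) = 1 − 1 = 0
Every reaction leaves W unchanged, so W is conserved and no simulation is needed: W(T) = W(0) = 48.06 + 9.40 + 2·13.61 + 5.05 + 2·43.59 = 176.91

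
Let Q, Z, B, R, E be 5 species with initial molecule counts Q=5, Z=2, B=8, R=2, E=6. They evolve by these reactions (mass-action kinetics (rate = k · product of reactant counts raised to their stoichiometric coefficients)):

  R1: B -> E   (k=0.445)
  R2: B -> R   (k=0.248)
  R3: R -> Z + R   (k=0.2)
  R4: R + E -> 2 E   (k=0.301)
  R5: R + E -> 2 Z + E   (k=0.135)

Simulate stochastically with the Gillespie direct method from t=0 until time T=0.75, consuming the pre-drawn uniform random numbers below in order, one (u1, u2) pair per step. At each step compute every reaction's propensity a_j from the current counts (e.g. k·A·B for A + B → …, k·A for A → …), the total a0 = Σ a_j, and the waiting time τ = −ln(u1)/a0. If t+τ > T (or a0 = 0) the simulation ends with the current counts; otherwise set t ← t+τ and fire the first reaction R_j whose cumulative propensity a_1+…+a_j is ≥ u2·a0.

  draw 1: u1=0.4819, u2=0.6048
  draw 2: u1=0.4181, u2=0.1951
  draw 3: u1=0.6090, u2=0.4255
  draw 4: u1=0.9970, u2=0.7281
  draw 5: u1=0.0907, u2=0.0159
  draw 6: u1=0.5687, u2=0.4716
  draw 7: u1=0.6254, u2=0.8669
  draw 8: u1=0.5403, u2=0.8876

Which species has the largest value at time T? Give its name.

t=0.000: Q=5 Z=2 B=8 R=2 E=6
Draw 1: a1=3.560, a2=1.984, a3=0.400, a4=3.612, a5=1.620, a0=11.176; τ=−ln(0.4819)/11.176=0.065 → t=0.065; u2·a0=0.6048·11.176=6.759; a1+…+a3=5.944 < 6.759 ≤ a1+…+a4=9.556 → R4 fires; Q=5 Z=2 B=8 R=1 E=7
Draw 2: a1=3.560, a2=1.984, a3=0.200, a4=2.107, a5=0.945, a0=8.796; τ=−ln(0.4181)/8.796=0.099 → t=0.164; u2·a0=0.1951·8.796=1.716 ≤ a1=3.560 → R1 fires; Q=5 Z=2 B=7 R=1 E=8
Draw 3: a1=3.115, a2=1.736, a3=0.200, a4=2.408, a5=1.080, a0=8.539; τ=−ln(0.6090)/8.539=0.058 → t=0.223; u2·a0=0.4255·8.539=3.633; a1=3.115 < 3.633 ≤ a1+a2=4.851 → R2 fires; Q=5 Z=2 B=6 R=2 E=8
Draw 4: a1=2.670, a2=1.488, a3=0.400, a4=4.816, a5=2.160, a0=11.534; τ=−ln(0.9970)/11.534=0.000 → t=0.223; u2·a0=0.7281·11.534=8.398; a1+…+a3=4.558 < 8.398 ≤ a1+…+a4=9.374 → R4 fires; Q=5 Z=2 B=6 R=1 E=9
Draw 5: a1=2.670, a2=1.488, a3=0.200, a4=2.709, a5=1.215, a0=8.282; τ=−ln(0.0907)/8.282=0.290 → t=0.513; u2·a0=0.0159·8.282=0.132 ≤ a1=2.670 → R1 fires; Q=5 Z=2 B=5 R=1 E=10
Draw 6: a1=2.225, a2=1.240, a3=0.200, a4=3.010, a5=1.350, a0=8.025; τ=−ln(0.5687)/8.025=0.070 → t=0.583; u2·a0=0.4716·8.025=3.785; a1+…+a3=3.665 < 3.785 ≤ a1+…+a4=6.675 → R4 fires; Q=5 Z=2 B=5 R=0 E=11
Draw 7: a1=2.225, a2=1.240, a3=0.000, a4=0.000, a5=0.000, a0=3.465; τ=−ln(0.6254)/3.465=0.135 → t=0.718; u2·a0=0.8669·3.465=3.004; a1=2.225 < 3.004 ≤ a1+a2=3.465 → R2 fires; Q=5 Z=2 B=4 R=1 E=11
Draw 8: a1=1.780, a2=0.992, a3=0.200, a4=3.311, a5=1.485, a0=7.768; τ=−ln(0.5403)/7.768=0.079 → t=0.798 > T=0.75: stop.
At T=0.75: Q=5 Z=2 B=4 R=1 E=11; the largest is E.

Dominant species at T: E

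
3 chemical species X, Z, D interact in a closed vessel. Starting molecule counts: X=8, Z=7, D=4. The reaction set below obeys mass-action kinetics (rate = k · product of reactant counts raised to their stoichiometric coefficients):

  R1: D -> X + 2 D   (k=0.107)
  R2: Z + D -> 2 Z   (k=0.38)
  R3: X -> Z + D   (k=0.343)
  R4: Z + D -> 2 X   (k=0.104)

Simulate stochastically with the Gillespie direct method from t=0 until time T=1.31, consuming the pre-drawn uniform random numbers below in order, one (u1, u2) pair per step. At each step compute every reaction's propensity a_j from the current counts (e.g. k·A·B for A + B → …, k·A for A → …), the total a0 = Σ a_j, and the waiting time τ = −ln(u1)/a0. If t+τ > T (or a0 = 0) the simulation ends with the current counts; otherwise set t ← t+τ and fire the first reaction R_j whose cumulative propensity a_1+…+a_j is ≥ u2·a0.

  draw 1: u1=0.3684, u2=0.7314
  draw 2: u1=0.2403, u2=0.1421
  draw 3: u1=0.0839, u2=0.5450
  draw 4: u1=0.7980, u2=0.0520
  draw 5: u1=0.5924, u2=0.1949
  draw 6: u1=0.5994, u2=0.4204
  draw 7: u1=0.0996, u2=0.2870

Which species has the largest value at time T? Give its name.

Dominant species at T: Z

t=0.000: X=8 Z=7 D=4
Draw 1: a1=0.428, a2=10.640, a3=2.744, a4=2.912, a0=16.724; τ=−ln(0.3684)/16.724=0.060 → t=0.060; u2·a0=0.7314·16.724=12.232; a1+a2=11.068 < 12.232 ≤ a1+…+a3=13.812 → R3 fires; X=7 Z=8 D=5
Draw 2: a1=0.535, a2=15.200, a3=2.401, a4=4.160, a0=22.296; τ=−ln(0.2403)/22.296=0.064 → t=0.124; u2·a0=0.1421·22.296=3.168; a1=0.535 < 3.168 ≤ a1+a2=15.735 → R2 fires; X=7 Z=9 D=4
Draw 3: a1=0.428, a2=13.680, a3=2.401, a4=3.744, a0=20.253; τ=−ln(0.0839)/20.253=0.122 → t=0.246; u2·a0=0.5450·20.253=11.038; a1=0.428 < 11.038 ≤ a1+a2=14.108 → R2 fires; X=7 Z=10 D=3
Draw 4: a1=0.321, a2=11.400, a3=2.401, a4=3.120, a0=17.242; τ=−ln(0.7980)/17.242=0.013 → t=0.259; u2·a0=0.0520·17.242=0.897; a1=0.321 < 0.897 ≤ a1+a2=11.721 → R2 fires; X=7 Z=11 D=2
Draw 5: a1=0.214, a2=8.360, a3=2.401, a4=2.288, a0=13.263; τ=−ln(0.5924)/13.263=0.039 → t=0.299; u2·a0=0.1949·13.263=2.585; a1=0.214 < 2.585 ≤ a1+a2=8.574 → R2 fires; X=7 Z=12 D=1
Draw 6: a1=0.107, a2=4.560, a3=2.401, a4=1.248, a0=8.316; τ=−ln(0.5994)/8.316=0.062 → t=0.360; u2·a0=0.4204·8.316=3.496; a1=0.107 < 3.496 ≤ a1+a2=4.667 → R2 fires; X=7 Z=13 D=0
Draw 7: a1=0.000, a2=0.000, a3=2.401, a4=0.000, a0=2.401; τ=−ln(0.0996)/2.401=0.961 → t=1.321 > T=1.31: stop.
At T=1.31: X=7 Z=13 D=0; the largest is Z.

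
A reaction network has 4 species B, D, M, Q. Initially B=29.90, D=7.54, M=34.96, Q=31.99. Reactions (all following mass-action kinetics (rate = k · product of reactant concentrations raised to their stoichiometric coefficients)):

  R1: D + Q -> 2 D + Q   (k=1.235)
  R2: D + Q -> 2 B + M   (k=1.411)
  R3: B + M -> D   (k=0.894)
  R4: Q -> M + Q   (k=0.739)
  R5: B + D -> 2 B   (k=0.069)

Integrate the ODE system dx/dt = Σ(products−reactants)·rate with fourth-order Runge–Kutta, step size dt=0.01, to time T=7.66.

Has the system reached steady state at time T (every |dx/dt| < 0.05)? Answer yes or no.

Steady state at T: yes

RK4 with dt=0.01: 766 steps to T=7.66. Trajectory (selected grid times):
t=0.00: B=29.90 D=7.54 M=34.96 Q=31.99
t=0.85: B=96.44 D=0.99 M=0.00 Q=0.00
t=1.70: B=97.43 D=0.00 M=0.00 Q=0.00
t=2.55: B=97.43 D=0.00 M=0.00 Q=0.00
t=3.40: B=97.43 D=0.00 M=0.00 Q=0.00
t=4.26: B=97.43 D=0.00 M=0.00 Q=0.00
t=5.11: B=97.43 D=0.00 M=0.00 Q=0.00
t=5.96: B=97.43 D=0.00 M=0.00 Q=0.00
t=6.81: B=97.43 D=0.00 M=0.00 Q=0.00
t=7.66: B=97.43 D=0.00 M=0.00 Q=0.00
Rates at T: R1=0.0000, R2=0.0000, R3=0.0000, R4=0.0000, R5=0.0000
dx/dt at T (Σ net stoichiometry × rate): B=+0.0000, D=-0.0000, M=-0.0000, Q=-0.0000
Largest |dx/dt| is |+0.0000| (B) < 0.05 → steady.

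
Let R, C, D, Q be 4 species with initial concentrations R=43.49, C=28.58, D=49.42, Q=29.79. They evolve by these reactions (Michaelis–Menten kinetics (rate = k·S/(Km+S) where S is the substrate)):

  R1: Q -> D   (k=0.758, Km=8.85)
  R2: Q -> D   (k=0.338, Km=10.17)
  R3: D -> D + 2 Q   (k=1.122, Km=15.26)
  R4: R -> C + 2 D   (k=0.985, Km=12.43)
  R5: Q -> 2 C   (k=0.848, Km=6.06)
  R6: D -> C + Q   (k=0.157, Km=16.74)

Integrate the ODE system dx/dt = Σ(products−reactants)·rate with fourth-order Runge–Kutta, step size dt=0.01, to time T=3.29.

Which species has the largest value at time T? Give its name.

Dominant species at T: D

RK4 with dt=0.01: 329 steps to T=3.29. Trajectory (selected grid times):
t=0.00: R=43.49 C=28.58 D=49.42 Q=29.79
t=0.37: R=43.21 C=29.43 D=50.25 Q=29.90
t=0.73: R=42.93 C=30.25 D=51.06 Q=30.01
t=1.10: R=42.65 C=31.10 D=51.89 Q=30.12
t=1.46: R=42.37 C=31.93 D=52.70 Q=30.23
t=1.83: R=42.09 C=32.78 D=53.53 Q=30.35
t=2.19: R=41.82 C=33.60 D=54.34 Q=30.46
t=2.56: R=41.54 C=34.45 D=55.17 Q=30.59
t=2.92: R=41.27 C=35.28 D=55.97 Q=30.70
t=3.29: R=40.99 C=36.13 D=56.80 Q=30.83
At T=3.29: R=40.99 C=36.13 D=56.80 Q=30.83; the largest is D.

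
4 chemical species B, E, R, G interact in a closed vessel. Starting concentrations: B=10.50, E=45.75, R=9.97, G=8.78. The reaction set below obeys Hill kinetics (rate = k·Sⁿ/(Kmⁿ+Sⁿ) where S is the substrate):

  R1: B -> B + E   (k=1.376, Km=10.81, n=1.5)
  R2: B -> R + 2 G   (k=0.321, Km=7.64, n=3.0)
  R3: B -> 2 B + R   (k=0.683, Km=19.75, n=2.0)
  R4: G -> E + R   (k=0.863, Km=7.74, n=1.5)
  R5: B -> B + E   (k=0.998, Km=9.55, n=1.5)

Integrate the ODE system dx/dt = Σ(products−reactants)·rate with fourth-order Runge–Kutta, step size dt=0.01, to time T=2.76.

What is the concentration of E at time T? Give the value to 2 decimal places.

RK4 with dt=0.01: 276 steps to T=2.76. Trajectory (selected grid times):
t=0.00: B=10.50 E=45.75 R=9.97 G=8.78
t=0.31: B=10.47 E=46.27 R=10.23 G=8.78
t=0.61: B=10.45 E=46.77 R=10.49 G=8.77
t=0.92: B=10.43 E=47.29 R=10.75 G=8.77
t=1.23: B=10.40 E=47.81 R=11.02 G=8.77
t=1.53: B=10.38 E=48.31 R=11.27 G=8.76
t=1.84: B=10.35 E=48.83 R=11.54 G=8.76
t=2.15: B=10.32 E=49.34 R=11.80 G=8.76
t=2.45: B=10.30 E=49.84 R=12.05 G=8.75
t=2.76: B=10.27 E=50.36 R=12.31 G=8.75
Read off E at T=2.76: 50.36

E at T = 50.36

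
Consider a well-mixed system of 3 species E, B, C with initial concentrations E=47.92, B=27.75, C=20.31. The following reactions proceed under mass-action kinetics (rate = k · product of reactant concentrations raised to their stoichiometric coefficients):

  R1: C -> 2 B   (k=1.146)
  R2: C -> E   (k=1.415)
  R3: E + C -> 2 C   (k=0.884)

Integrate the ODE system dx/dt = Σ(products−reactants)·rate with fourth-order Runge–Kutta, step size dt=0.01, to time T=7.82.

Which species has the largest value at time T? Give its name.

RK4 with dt=0.01: 782 steps to T=7.82. Trajectory (selected grid times):
t=0.00: E=47.92 B=27.75 C=20.31
t=0.87: E=1.60 B=110.65 C=25.18
t=1.74: E=1.60 B=142.43 C=9.29
t=2.61: E=1.60 B=154.15 C=3.43
t=3.48: E=1.60 B=158.48 C=1.26
t=4.34: E=1.60 B=160.06 C=0.47
t=5.21: E=1.60 B=160.66 C=0.17
t=6.08: E=1.60 B=160.88 C=0.06
t=6.95: E=1.60 B=160.96 C=0.02
t=7.82: E=1.60 B=160.99 C=0.01
At T=7.82: E=1.60 B=160.99 C=0.01; the largest is B.

Dominant species at T: B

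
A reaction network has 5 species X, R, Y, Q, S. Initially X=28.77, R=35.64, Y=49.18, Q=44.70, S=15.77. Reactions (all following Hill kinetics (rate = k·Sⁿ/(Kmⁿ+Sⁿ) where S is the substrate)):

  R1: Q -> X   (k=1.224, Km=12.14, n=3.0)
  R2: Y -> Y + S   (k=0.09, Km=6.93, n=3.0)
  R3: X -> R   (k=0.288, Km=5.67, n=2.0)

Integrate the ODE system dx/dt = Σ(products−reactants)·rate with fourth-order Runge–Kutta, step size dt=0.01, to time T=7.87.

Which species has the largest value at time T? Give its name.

Dominant species at T: Y

RK4 with dt=0.01: 787 steps to T=7.87. Trajectory (selected grid times):
t=0.00: X=28.77 R=35.64 Y=49.18 Q=44.70 S=15.77
t=0.87: X=29.57 R=35.88 Y=49.18 Q=43.66 S=15.85
t=1.75: X=30.38 R=36.13 Y=49.18 Q=42.60 S=15.93
t=2.62: X=31.18 R=36.37 Y=49.18 Q=41.56 S=16.01
t=3.50: X=31.98 R=36.61 Y=49.18 Q=40.51 S=16.08
t=4.37: X=32.78 R=36.86 Y=49.18 Q=39.48 S=16.16
t=5.25: X=33.57 R=37.10 Y=49.18 Q=38.43 S=16.24
t=6.12: X=34.36 R=37.35 Y=49.18 Q=37.40 S=16.32
t=7.00: X=35.16 R=37.59 Y=49.18 Q=36.36 S=16.40
t=7.87: X=35.94 R=37.84 Y=49.18 Q=35.34 S=16.48
At T=7.87: X=35.94 R=37.84 Y=49.18 Q=35.34 S=16.48; the largest is Y.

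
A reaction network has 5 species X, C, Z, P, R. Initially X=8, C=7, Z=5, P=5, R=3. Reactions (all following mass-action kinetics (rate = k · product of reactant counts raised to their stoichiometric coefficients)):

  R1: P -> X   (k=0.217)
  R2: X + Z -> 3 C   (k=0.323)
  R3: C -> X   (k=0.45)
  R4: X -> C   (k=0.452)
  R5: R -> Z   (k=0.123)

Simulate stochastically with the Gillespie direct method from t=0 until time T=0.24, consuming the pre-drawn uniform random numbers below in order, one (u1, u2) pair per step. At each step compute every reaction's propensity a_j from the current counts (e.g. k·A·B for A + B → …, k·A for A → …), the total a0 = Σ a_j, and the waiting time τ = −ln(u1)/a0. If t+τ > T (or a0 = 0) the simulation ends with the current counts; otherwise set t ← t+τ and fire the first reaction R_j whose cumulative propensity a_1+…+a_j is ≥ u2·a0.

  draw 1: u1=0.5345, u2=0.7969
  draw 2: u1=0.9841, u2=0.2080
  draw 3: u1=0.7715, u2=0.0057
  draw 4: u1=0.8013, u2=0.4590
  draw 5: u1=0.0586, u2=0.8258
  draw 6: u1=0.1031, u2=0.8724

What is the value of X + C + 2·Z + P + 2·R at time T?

Check how each reaction changes W = X + C + 2·Z + P + 2·R (weight of products minus weight of reactants):
R1: P -> X: (1·1) − (1·1) = 1 − 1 = 0
R2: X + Z -> 3 C: (1·3) − (1·1 + 2·1) = 3 − 3 = 0
R3: C -> X: (1·1) − (1·1) = 1 − 1 = 0
R4: X -> C: (1·1) − (1·1) = 1 − 1 = 0
R5: R -> Z: (2·1) − (2·1) = 2 − 2 = 0
Every reaction leaves W unchanged, so W is conserved and no simulation is needed: W(T) = W(0) = 8 + 7 + 2·5 + 5 + 2·3 = 36

Value at T = 36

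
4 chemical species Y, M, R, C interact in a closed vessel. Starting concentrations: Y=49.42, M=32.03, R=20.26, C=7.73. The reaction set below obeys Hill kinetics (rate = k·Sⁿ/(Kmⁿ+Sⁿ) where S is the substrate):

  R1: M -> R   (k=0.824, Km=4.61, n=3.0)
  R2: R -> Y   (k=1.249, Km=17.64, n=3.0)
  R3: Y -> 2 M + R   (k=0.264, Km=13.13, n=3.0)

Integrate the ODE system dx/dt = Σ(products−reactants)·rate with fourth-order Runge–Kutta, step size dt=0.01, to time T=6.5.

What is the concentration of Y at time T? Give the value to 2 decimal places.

Y at T = 52.89

RK4 with dt=0.01: 650 steps to T=6.5. Trajectory (selected grid times):
t=0.00: Y=49.42 M=32.03 R=20.26 C=7.73
t=0.72: Y=49.78 M=31.81 R=20.49 C=7.73
t=1.44: Y=50.14 M=31.59 R=20.72 C=7.73
t=2.17: Y=50.52 M=31.37 R=20.94 C=7.73
t=2.89: Y=50.90 M=31.16 R=21.15 C=7.73
t=3.61: Y=51.29 M=30.94 R=21.36 C=7.73
t=4.33: Y=51.68 M=30.72 R=21.56 C=7.73
t=5.06: Y=52.08 M=30.50 R=21.76 C=7.73
t=5.78: Y=52.48 M=30.28 R=21.94 C=7.73
t=6.50: Y=52.89 M=30.07 R=22.13 C=7.73
Read off Y at T=6.5: 52.89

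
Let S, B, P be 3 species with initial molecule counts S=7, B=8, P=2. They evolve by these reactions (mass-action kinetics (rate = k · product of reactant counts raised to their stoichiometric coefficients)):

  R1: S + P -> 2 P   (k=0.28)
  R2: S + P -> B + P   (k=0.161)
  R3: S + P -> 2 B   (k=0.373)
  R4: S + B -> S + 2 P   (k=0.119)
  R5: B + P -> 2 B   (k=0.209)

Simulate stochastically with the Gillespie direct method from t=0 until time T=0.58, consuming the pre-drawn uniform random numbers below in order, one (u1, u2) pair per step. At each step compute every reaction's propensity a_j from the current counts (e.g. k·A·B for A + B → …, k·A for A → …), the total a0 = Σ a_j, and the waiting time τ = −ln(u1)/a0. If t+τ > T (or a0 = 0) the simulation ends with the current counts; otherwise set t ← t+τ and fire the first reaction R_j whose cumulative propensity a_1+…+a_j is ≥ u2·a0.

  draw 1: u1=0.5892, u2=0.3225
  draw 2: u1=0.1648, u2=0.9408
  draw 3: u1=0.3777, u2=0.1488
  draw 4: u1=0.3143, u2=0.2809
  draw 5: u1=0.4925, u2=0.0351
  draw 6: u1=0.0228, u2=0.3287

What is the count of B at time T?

B at T = 12

t=0.000: S=7 B=8 P=2
Draw 1: a1=3.920, a2=2.254, a3=5.222, a4=6.664, a5=3.344, a0=21.404; τ=−ln(0.5892)/21.404=0.025 → t=0.025; u2·a0=0.3225·21.404=6.903; a1+a2=6.174 < 6.903 ≤ a1+…+a3=11.396 → R3 fires; S=6 B=10 P=1
Draw 2: a1=1.680, a2=0.966, a3=2.238, a4=7.140, a5=2.090, a0=14.114; τ=−ln(0.1648)/14.114=0.128 → t=0.152; u2·a0=0.9408·14.114=13.278; a1+…+a4=12.024 < 13.278 ≤ a1+…+a5=14.114 → R5 fires; S=6 B=11 P=0
Draw 3: a1=0.000, a2=0.000, a3=0.000, a4=7.854, a5=0.000, a0=7.854; τ=−ln(0.3777)/7.854=0.124 → t=0.276; u2·a0=0.1488·7.854=1.169; a1+…+a3=0.000 < 1.169 ≤ a1+…+a4=7.854 → R4 fires; S=6 B=10 P=2
Draw 4: a1=3.360, a2=1.932, a3=4.476, a4=7.140, a5=4.180, a0=21.088; τ=−ln(0.3143)/21.088=0.055 → t=0.331; u2·a0=0.2809·21.088=5.924; a1+a2=5.292 < 5.924 ≤ a1+…+a3=9.768 → R3 fires; S=5 B=12 P=1
Draw 5: a1=1.400, a2=0.805, a3=1.865, a4=7.140, a5=2.508, a0=13.718; τ=−ln(0.4925)/13.718=0.052 → t=0.383; u2·a0=0.0351·13.718=0.482 ≤ a1=1.400 → R1 fires; S=4 B=12 P=2
Draw 6: a1=2.240, a2=1.288, a3=2.984, a4=5.712, a5=5.016, a0=17.240; τ=−ln(0.0228)/17.240=0.219 → t=0.602 > T=0.58: stop.
Read off B at T=0.58: 12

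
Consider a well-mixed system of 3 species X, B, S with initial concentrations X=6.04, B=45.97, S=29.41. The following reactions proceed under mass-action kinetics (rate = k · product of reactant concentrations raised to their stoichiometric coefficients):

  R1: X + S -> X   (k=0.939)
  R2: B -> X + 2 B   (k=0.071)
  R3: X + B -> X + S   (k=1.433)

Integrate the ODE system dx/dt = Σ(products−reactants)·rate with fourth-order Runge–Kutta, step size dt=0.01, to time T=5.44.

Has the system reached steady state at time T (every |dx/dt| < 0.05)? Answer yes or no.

Steady state at T: yes

RK4 with dt=0.01: 544 steps to T=5.44. Trajectory (selected grid times):
t=0.00: X=6.04 B=45.97 S=29.41
t=0.60: X=6.41 B=0.21 S=4.05
t=1.21: X=6.41 B=0.00 S=0.12
t=1.81: X=6.41 B=0.00 S=0.00
t=2.42: X=6.41 B=0.00 S=0.00
t=3.02: X=6.41 B=0.00 S=0.00
t=3.63: X=6.41 B=0.00 S=0.00
t=4.23: X=6.41 B=0.00 S=0.00
t=4.84: X=6.41 B=0.00 S=0.00
t=5.44: X=6.41 B=0.00 S=0.00
Rates at T: R1=0.0000, R2=0.0000, R3=0.0000
dx/dt at T (Σ net stoichiometry × rate): X=+0.0000, B=-0.0000, S=-0.0000
Largest |dx/dt| is |-0.0000| (S) < 0.05 → steady.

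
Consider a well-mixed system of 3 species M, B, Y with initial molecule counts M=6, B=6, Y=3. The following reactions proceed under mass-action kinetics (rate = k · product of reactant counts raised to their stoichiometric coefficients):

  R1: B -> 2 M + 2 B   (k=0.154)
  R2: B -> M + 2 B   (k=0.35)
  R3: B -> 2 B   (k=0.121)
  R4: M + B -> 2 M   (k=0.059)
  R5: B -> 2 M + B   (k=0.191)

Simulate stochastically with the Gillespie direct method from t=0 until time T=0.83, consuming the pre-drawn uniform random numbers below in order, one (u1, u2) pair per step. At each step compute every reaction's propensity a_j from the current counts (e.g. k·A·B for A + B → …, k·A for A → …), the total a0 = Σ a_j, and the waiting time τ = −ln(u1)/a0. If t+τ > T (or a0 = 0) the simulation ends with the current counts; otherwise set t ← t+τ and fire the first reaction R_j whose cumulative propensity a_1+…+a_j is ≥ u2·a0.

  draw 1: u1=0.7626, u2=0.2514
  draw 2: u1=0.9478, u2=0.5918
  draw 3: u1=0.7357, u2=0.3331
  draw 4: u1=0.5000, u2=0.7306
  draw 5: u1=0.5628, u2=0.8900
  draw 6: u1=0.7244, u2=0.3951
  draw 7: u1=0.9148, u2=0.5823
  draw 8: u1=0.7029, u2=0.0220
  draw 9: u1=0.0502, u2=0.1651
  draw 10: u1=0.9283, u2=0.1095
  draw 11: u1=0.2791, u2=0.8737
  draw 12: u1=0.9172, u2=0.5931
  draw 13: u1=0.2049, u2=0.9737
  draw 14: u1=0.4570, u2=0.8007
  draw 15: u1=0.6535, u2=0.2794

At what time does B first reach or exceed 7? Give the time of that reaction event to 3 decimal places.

Threshold first reached at t = 0.039

t=0.000: M=6 B=6 Y=3
Draw 1: a1=0.924, a2=2.100, a3=0.726, a4=2.124, a5=1.146, a0=7.020; τ=−ln(0.7626)/7.020=0.039 → t=0.039; u2·a0=0.2514·7.020=1.765; a1=0.924 < 1.765 ≤ a1+a2=3.024 → R2 fires; M=7 B=7 Y=3
Draw 2: a1=1.078, a2=2.450, a3=0.847, a4=2.891, a5=1.337, a0=8.603; τ=−ln(0.9478)/8.603=0.006 → t=0.045; u2·a0=0.5918·8.603=5.091; a1+…+a3=4.375 < 5.091 ≤ a1+…+a4=7.266 → R4 fires; M=8 B=6 Y=3
Draw 3: a1=0.924, a2=2.100, a3=0.726, a4=2.832, a5=1.146, a0=7.728; τ=−ln(0.7357)/7.728=0.040 → t=0.085; u2·a0=0.3331·7.728=2.574; a1=0.924 < 2.574 ≤ a1+a2=3.024 → R2 fires; M=9 B=7 Y=3
Draw 4: a1=1.078, a2=2.450, a3=0.847, a4=3.717, a5=1.337, a0=9.429; τ=−ln(0.5000)/9.429=0.074 → t=0.158; u2·a0=0.7306·9.429=6.889; a1+…+a3=4.375 < 6.889 ≤ a1+…+a4=8.092 → R4 fires; M=10 B=6 Y=3
Draw 5: a1=0.924, a2=2.100, a3=0.726, a4=3.540, a5=1.146, a0=8.436; τ=−ln(0.5628)/8.436=0.068 → t=0.226; u2·a0=0.8900·8.436=7.508; a1+…+a4=7.290 < 7.508 ≤ a1+…+a5=8.436 → R5 fires; M=12 B=6 Y=3
Draw 6: a1=0.924, a2=2.100, a3=0.726, a4=4.248, a5=1.146, a0=9.144; τ=−ln(0.7244)/9.144=0.035 → t=0.261; u2·a0=0.3951·9.144=3.613; a1+a2=3.024 < 3.613 ≤ a1+…+a3=3.750 → R3 fires; M=12 B=7 Y=3
Draw 7: a1=1.078, a2=2.450, a3=0.847, a4=4.956, a5=1.337, a0=10.668; τ=−ln(0.9148)/10.668=0.008 → t=0.270; u2·a0=0.5823·10.668=6.212; a1+…+a3=4.375 < 6.212 ≤ a1+…+a4=9.331 → R4 fires; M=13 B=6 Y=3
Draw 8: a1=0.924, a2=2.100, a3=0.726, a4=4.602, a5=1.146, a0=9.498; τ=−ln(0.7029)/9.498=0.037 → t=0.307; u2·a0=0.0220·9.498=0.209 ≤ a1=0.924 → R1 fires; M=15 B=7 Y=3
Draw 9: a1=1.078, a2=2.450, a3=0.847, a4=6.195, a5=1.337, a0=11.907; τ=−ln(0.0502)/11.907=0.251 → t=0.558; u2·a0=0.1651·11.907=1.966; a1=1.078 < 1.966 ≤ a1+a2=3.528 → R2 fires; M=16 B=8 Y=3
Draw 10: a1=1.232, a2=2.800, a3=0.968, a4=7.552, a5=1.528, a0=14.080; τ=−ln(0.9283)/14.080=0.005 → t=0.563; u2·a0=0.1095·14.080=1.542; a1=1.232 < 1.542 ≤ a1+a2=4.032 → R2 fires; M=17 B=9 Y=3
Draw 11: a1=1.386, a2=3.150, a3=1.089, a4=9.027, a5=1.719, a0=16.371; τ=−ln(0.2791)/16.371=0.078 → t=0.641; u2·a0=0.8737·16.371=14.303; a1+…+a3=5.625 < 14.303 ≤ a1+…+a4=14.652 → R4 fires; M=18 B=8 Y=3
Draw 12: a1=1.232, a2=2.800, a3=0.968, a4=8.496, a5=1.528, a0=15.024; τ=−ln(0.9172)/15.024=0.006 → t=0.647; u2·a0=0.5931·15.024=8.911; a1+…+a3=5.000 < 8.911 ≤ a1+…+a4=13.496 → R4 fires; M=19 B=7 Y=3
Draw 13: a1=1.078, a2=2.450, a3=0.847, a4=7.847, a5=1.337, a0=13.559; τ=−ln(0.2049)/13.559=0.117 → t=0.764; u2·a0=0.9737·13.559=13.202; a1+…+a4=12.222 < 13.202 ≤ a1+…+a5=13.559 → R5 fires; M=21 B=7 Y=3
Draw 14: a1=1.078, a2=2.450, a3=0.847, a4=8.673, a5=1.337, a0=14.385; τ=−ln(0.4570)/14.385=0.054 → t=0.819; u2·a0=0.8007·14.385=11.518; a1+…+a3=4.375 < 11.518 ≤ a1+…+a4=13.048 → R4 fires; M=22 B=6 Y=3
Draw 15: a1=0.924, a2=2.100, a3=0.726, a4=7.788, a5=1.146, a0=12.684; τ=−ln(0.6535)/12.684=0.034 → t=0.852 > T=0.83: stop.
B first becomes ≥ 7 when it reaches 7 at the event at t=0.039.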